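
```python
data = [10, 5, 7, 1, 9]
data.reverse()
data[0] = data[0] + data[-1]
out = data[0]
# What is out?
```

Trace:
`data = [10, 5, 7, 1, 9]` → data = [10, 5, 7, 1, 9]
`data.reverse()` → data = [9, 1, 7, 5, 10]
`data[0] = data[0] + data[-1]` → data = [19, 1, 7, 5, 10]
`out = data[0]` → out = 19
So out = 19

Answer: 19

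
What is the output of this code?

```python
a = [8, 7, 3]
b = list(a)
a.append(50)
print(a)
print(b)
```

Key concept: list() constructor creates copy.
Step by step:
`a = [8, 7, 3]` → a = [8, 7, 3]
`b = list(a)` → b = [8, 7, 3]
`a.append(50)` → a = [8, 7, 3, 50]
`print(a)` → prints [8, 7, 3, 50]
`print(b)` → prints [8, 7, 3]

Answer:
[8, 7, 3, 50]
[8, 7, 3]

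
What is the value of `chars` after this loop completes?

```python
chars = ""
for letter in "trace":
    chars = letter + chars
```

Reverse 'trace'
`chars` takes the values: "" → "t" → "rt" → "art" → "cart" → "ecart"

Answer: "ecart"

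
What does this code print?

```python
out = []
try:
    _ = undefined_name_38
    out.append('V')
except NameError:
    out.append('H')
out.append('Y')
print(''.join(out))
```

Execution trace: 'H' (except NameError) → 'Y' (after the try/except). Output: HY

Answer: HY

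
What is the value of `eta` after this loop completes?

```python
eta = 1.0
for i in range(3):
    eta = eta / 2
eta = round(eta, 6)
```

Halving LR 3 times: 1 / 2^3
`eta` takes the values: 1.0 → 0.5 → 0.25 → 0.125

Answer: 0.125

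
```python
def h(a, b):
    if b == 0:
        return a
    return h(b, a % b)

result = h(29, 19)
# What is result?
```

h(29, 19) -> h(19, 10) -> h(10, 9) -> h(9, 1) -> h(1, 0) -> 1

Answer: 1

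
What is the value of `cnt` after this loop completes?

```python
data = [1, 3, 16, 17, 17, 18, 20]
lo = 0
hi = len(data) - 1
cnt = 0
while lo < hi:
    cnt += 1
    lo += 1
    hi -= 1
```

Iterations until pointers meet (list length 7)
`cnt` takes the values: 0 → 1 → 2 → 3

Answer: 3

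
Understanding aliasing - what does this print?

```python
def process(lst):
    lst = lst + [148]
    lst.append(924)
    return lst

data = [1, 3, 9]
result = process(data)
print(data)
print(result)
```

Key concept: rebinding parameter vs mutation.
Step by step:
`data = [1, 3, 9]` → data = [1, 3, 9]
`result = process(data)` → result = [1, 3, 9, 148, 924]
`print(data)` → prints [1, 3, 9]
`print(result)` → prints [1, 3, 9, 148, 924]

Answer:
[1, 3, 9]
[1, 3, 9, 148, 924]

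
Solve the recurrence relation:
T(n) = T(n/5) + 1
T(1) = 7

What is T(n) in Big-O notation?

Each step divides n by 5 and adds 1. After log_5(n) steps we reach T(1)=7. So T(n) = 1·log_5(n) + 7 = O(log n).

Answer: O(log n)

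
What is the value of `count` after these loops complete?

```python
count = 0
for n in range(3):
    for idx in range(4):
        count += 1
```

3 * 4 = 12
`count` takes the values: 0 → 1 → 2 → 3 → 4 → 5 → 6 → 7 → 8 → 9 → 10 → 11 → 12

Answer: 12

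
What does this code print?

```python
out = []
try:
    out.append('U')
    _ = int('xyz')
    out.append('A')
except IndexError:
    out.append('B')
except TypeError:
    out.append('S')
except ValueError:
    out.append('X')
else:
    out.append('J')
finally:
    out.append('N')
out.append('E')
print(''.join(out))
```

Execution trace: 'U' (try body) → 'X' (except ValueError) → 'N' (finally) → 'E' (after the try/except). Output: UXNE

Answer: UXNE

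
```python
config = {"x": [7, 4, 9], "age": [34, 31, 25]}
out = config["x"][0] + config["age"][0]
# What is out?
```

Trace:
`config = {"x": [7, 4, 9], "age": [34, 31, 25]}` → config = {'x': [7, 4, 9], 'age': [34, 31, 25]}
`out = config["x"][0] + config["age"][0]` → out = 41
So out = 41

Answer: 41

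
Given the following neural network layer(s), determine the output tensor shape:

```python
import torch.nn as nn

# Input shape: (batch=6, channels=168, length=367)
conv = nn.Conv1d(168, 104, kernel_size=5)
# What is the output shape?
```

Input: (6, 168, 367) -> Output: (6, 104, 363)

Answer: (6, 104, 363)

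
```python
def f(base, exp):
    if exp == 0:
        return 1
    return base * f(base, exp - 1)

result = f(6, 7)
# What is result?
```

f(6, 7) = 6 * 6 * 6 * 6 * 6 * 6 * 6 = 279936

Answer: 279936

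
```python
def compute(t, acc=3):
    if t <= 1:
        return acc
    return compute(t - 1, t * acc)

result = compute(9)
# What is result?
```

Accumulator trace (n, acc): (9, 3) -> (8, 27) -> (7, 216) -> (6, 1512) -> (5, 9072) -> (4, 45360) -> (3, 181440) -> (2, 544320) -> (1, 1088640) -> return 1088640

Answer: 1088640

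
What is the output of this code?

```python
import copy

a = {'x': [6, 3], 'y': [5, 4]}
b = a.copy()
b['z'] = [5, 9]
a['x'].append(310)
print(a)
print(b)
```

Key concept: shallow copy of dict with mutable values.
Step by step:
`a = {'x': [6, 3], 'y': [5, 4]}` → a = {'x': [6, 3], 'y': [5, 4]}
`b = a.copy()` → b = {'x': [6, 3], 'y': [5, 4]}
`b['z'] = [5, 9]` → b = {'x': [6, 3], 'y': [5, 4], 'z': [5, 9]}
`a['x'].append(310)` → a = {'x': [6, 3, 310], 'y': [5, 4]}; b = {'x': [6, 3, 310], 'y': [5, 4], 'z': [5, 9]}
`print(a)` → prints {'x': [6, 3, 310], 'y': [5, 4]}
`print(b)` → prints {'x': [6, 3, 310], 'y': [5, 4], 'z': [5, 9]}

Answer:
{'x': [6, 3, 310], 'y': [5, 4]}
{'x': [6, 3, 310], 'y': [5, 4], 'z': [5, 9]}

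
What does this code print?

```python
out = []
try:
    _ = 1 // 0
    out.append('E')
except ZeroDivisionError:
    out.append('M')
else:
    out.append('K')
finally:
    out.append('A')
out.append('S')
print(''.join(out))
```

Execution trace: 'M' (except ZeroDivisionError) → 'A' (finally) → 'S' (after the try/except). Output: MAS

Answer: MAS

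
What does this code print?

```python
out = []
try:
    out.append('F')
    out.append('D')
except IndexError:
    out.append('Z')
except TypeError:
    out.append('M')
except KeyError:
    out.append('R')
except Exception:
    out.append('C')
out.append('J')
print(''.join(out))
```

Execution trace: 'F' (try body) → 'D' (try body, no exception) → 'J' (after the try/except). Output: FDJ

Answer: FDJ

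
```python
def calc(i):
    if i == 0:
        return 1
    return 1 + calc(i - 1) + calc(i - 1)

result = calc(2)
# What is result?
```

calc(i) = 1 + 2·calc(i-1), calc(0)=1. Closed form: (1+1)·2^2 - 1 = 7.

Answer: 7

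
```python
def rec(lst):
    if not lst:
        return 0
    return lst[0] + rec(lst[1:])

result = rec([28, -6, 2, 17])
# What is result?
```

28 + (-6) + 2 + 17 + 0 = 41

Answer: 41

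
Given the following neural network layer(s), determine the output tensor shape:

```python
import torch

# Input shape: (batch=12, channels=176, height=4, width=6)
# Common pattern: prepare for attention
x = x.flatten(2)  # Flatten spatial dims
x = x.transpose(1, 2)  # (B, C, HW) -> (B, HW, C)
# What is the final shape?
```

Input: (12, 176, 4, 6) -> after flatten(2): (12, 176, 24) -> Output: (12, 24, 176)

Answer: (12, 24, 176)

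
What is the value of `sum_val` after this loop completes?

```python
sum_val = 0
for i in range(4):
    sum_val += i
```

Sum of 0 to 3 = 6
`sum_val` takes the values: 0 → 1 → 3 → 6

Answer: 6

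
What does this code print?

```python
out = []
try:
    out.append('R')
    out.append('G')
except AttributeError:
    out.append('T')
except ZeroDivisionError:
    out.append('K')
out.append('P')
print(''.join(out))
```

Execution trace: 'R' (try body) → 'G' (try body, no exception) → 'P' (after the try/except). Output: RGP

Answer: RGP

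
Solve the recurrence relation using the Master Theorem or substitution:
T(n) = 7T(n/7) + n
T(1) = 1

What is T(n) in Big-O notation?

By Master Theorem: a=7, b=7, f(n)=n. Since log_7(7) = 1 and f(n) = Θ(n^1), Case 2 applies. T(n) = O(n log n).

Answer: O(n log n)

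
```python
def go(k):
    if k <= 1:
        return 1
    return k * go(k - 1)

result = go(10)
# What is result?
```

go(10) = 10 * 9 * 8 * 7 * 6 * 5 * 4 * 3 * 2 * 1 = 3628800

Answer: 3628800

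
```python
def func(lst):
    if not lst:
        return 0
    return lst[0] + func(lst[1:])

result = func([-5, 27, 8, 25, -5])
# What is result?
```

(-5) + 27 + 8 + 25 + (-5) + 0 = 50

Answer: 50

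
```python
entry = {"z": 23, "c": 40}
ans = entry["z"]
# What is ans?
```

Trace:
`entry = {"z": 23, "c": 40}` → entry = {'z': 23, 'c': 40}
`ans = entry["z"]` → ans = 23
So ans = 23

Answer: 23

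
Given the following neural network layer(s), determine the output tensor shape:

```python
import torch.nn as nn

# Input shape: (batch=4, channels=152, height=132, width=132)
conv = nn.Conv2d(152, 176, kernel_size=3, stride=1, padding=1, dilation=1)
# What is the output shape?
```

Input: (4, 152, 132, 132) -> Output: (4, 176, 132, 132)

Answer: (4, 176, 132, 132)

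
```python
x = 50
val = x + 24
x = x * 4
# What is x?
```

Trace:
`x = 50` → x = 50
`val = x + 24` → val = 74
`x = x * 4` → x = 200
So x = 200

Answer: 200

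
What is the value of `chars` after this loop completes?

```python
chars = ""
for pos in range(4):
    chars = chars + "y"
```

Repeat 'y' 4 times
`chars` takes the values: "" → "y" → "yy" → "yyy" → "yyyy"

Answer: "yyyy"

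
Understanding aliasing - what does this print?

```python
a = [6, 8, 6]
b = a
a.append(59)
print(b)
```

Key concept: basic list aliasing.
Step by step:
`a = [6, 8, 6]` → a = [6, 8, 6]
`b = a` → b = [6, 8, 6] (same object as a)
`a.append(59)` → a = [6, 8, 6, 59] (same object as b); b = [6, 8, 6, 59] (same object as a)
`print(b)` → prints [6, 8, 6, 59]

Answer: [6, 8, 6, 59]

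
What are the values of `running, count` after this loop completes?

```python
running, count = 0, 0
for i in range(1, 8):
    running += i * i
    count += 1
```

Sum of squares and count
`running, count` takes the values: (0, 0) → (1, 0) → (1, 1) → (5, 1) → (5, 2) → (14, 2) → (14, 3) → (30, 3) → (30, 4) → (55, 4) → (55, 5) → (91, 5) → (91, 6) → (140, 6) → (140, 7)

Answer: 140, 7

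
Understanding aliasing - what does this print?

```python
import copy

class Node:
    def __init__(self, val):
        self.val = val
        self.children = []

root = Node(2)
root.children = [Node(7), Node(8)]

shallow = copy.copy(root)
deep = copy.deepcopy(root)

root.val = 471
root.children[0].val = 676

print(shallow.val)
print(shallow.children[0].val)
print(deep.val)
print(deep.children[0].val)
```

Key concept: deep copy with custom objects.
Step by step:
`root = Node(2)` → root = Node(val=2, children=[])
`root.children = [Node(7), Node(8)]` → root = Node(val=2, children=[Node(val=7, children=[]), Node(val=8, children=[])])
`shallow = copy.copy(root)` → shallow = Node(val=2, children=[Node(val=7, children=[]), Node(val=8, children=[])])
`deep = copy.deepcopy(root)` → deep = Node(val=2, children=[Node(val=7, children=[]), Node(val=8, children=[])])
`root.val = 471` → root = Node(val=471, children=[Node(val=7, children=[]), Node(val=8, children=[])])
`root.children[0].val = 676` → root = Node(val=471, children=[Node(val=676, children=[]), Node(val=8, children=[])]); shallow = Node(val=2, children=[Node(val=676, children=[]), Node(val=8, children=[])])
`print(shallow.val)` → prints 2
`print(shallow.children[0].val)` → prints 676
`print(deep.val)` → prints 2
`print(deep.children[0].val)` → prints 7

Answer:
2
676
2
7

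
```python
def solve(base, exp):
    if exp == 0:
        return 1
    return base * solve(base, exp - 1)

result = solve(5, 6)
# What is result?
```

solve(5, 6) = 5 * 5 * 5 * 5 * 5 * 5 = 15625

Answer: 15625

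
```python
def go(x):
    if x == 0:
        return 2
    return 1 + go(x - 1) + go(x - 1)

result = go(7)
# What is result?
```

go(x) = 1 + 2·go(x-1), go(0)=2. Closed form: (2+1)·2^7 - 1 = 383.

Answer: 383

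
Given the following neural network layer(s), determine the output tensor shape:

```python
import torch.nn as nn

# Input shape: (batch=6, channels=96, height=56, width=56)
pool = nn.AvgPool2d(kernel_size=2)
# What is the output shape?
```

Input: (6, 96, 56, 56) -> Output: (6, 96, 28, 28)

Answer: (6, 96, 28, 28)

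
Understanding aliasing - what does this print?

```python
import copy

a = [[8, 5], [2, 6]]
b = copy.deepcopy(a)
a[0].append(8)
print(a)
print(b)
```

Key concept: deep copy is fully independent.
Step by step:
`a = [[8, 5], [2, 6]]` → a = [[8, 5], [2, 6]]
`b = copy.deepcopy(a)` → b = [[8, 5], [2, 6]]
`a[0].append(8)` → a = [[8, 5, 8], [2, 6]]
`print(a)` → prints [[8, 5, 8], [2, 6]]
`print(b)` → prints [[8, 5], [2, 6]]

Answer:
[[8, 5, 8], [2, 6]]
[[8, 5], [2, 6]]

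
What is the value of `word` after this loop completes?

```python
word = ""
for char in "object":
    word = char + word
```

Reverse 'object'
`word` takes the values: "" → "o" → "bo" → "jbo" → "ejbo" → "cejbo" → "tcejbo"

Answer: "tcejbo"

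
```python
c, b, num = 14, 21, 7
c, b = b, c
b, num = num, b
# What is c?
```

Trace:
`c, b, num = 14, 21, 7` → c = 14; b = 21; num = 7
`c, b = b, c` → c = 21; b = 14
`b, num = num, b` → b = 7; num = 14
So c = 21

Answer: 21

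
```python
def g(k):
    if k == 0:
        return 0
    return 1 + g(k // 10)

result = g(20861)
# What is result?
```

Count of digits of 20861: 5

Answer: 5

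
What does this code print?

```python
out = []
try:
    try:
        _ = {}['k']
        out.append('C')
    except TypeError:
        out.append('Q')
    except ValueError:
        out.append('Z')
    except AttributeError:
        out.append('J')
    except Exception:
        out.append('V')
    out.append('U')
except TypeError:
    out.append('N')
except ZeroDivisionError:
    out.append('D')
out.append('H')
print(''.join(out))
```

Execution trace: 'V' (inner except Exception) → 'U' (try body, no exception) → 'H' (after the try/except). Output: VUH

Answer: VUH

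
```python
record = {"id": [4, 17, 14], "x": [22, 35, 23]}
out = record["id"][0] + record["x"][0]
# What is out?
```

Trace:
`record = {"id": [4, 17, 14], "x": [22, 35, 23]}` → record = {'id': [4, 17, 14], 'x': [22, 35, 23]}
`out = record["id"][0] + record["x"][0]` → out = 26
So out = 26

Answer: 26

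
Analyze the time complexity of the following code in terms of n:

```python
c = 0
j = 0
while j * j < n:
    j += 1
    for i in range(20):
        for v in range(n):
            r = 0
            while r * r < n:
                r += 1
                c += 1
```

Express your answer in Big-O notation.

Each loop level contributes: √n × 1 × n × √n. Multiplying the contributions gives O(n^2).

Answer: O(n^2)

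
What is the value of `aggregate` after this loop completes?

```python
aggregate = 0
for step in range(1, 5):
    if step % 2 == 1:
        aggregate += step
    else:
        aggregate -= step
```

Add odd, subtract even
`aggregate` takes the values: 0 → 1 → -1 → 2 → -2

Answer: -2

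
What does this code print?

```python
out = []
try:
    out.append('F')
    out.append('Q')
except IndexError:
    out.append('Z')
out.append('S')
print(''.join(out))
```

Execution trace: 'F' (try body) → 'Q' (try body, no exception) → 'S' (after the try/except). Output: FQS

Answer: FQS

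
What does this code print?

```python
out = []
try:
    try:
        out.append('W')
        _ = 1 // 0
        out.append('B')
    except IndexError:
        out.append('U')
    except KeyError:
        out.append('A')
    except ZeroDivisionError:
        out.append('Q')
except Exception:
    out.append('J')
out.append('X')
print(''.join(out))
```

Execution trace: 'W' (inner try body) → 'Q' (inner except ZeroDivisionError) → 'X' (after the try/except). Output: WQX

Answer: WQX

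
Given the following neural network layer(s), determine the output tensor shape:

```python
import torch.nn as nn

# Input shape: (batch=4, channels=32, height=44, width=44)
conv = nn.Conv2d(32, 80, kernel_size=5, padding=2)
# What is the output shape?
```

Input: (4, 32, 44, 44) -> Output: (4, 80, 44, 44)

Answer: (4, 80, 44, 44)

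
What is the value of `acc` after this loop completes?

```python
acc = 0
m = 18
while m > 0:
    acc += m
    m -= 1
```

Sum 18 down to 1
`acc` takes the values: 0 → 18 → 35 → 51 → 66 → 80 → 93 → 105 → 116 → 126 → 135 → 143 → 150 → 156 → 161 → 165 → 168 → 170 → 171

Answer: 171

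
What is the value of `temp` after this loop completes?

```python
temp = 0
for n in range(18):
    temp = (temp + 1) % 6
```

Increment mod 6, 18 times = 0
`temp` takes the values: 0 → 1 → 2 → 3 → 4 → 5 → 0 → 1 → 2 → 3 → 4 → 5 → 0 → 1 → 2 → 3 → 4 → 5 → 0

Answer: 0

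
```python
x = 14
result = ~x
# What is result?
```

Trace:
`x = 14` → x = 14
`result = ~x` → result = -15
So result = -15

Answer: -15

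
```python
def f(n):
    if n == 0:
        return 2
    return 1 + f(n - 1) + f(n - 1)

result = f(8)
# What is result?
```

f(n) = 1 + 2·f(n-1), f(0)=2. Closed form: (2+1)·2^8 - 1 = 767.

Answer: 767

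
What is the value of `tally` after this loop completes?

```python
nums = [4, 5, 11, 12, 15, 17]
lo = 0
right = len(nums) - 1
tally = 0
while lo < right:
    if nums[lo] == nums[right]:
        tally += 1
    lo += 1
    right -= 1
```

Count matching pairs from ends
`tally` takes the values: 0

Answer: 0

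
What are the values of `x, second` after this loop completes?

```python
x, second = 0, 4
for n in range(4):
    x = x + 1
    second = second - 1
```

x goes 0→4, second goes 4→0
`x, second` takes the values: (0, 4) → (1, 4) → (1, 3) → (2, 3) → (2, 2) → (3, 2) → (3, 1) → (4, 1) → (4, 0)

Answer: 4, 0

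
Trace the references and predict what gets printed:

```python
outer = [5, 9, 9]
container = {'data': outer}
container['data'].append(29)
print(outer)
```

Key concept: dict holds reference to list.
Step by step:
`outer = [5, 9, 9]` → outer = [5, 9, 9]
`container = {'data': outer}` → container = {'data': [5, 9, 9]}
`container['data'].append(29)` → outer = [5, 9, 9, 29]; container = {'data': [5, 9, 9, 29]}
`print(outer)` → prints [5, 9, 9, 29]

Answer: [5, 9, 9, 29]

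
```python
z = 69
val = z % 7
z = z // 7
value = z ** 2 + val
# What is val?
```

Trace:
`z = 69` → z = 69
`val = z % 7` → val = 6
`z = z // 7` → z = 9
`value = z ** 2 + val` → value = 87
So val = 6

Answer: 6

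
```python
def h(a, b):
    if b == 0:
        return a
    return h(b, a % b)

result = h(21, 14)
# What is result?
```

h(21, 14) -> h(14, 7) -> h(7, 0) -> 7

Answer: 7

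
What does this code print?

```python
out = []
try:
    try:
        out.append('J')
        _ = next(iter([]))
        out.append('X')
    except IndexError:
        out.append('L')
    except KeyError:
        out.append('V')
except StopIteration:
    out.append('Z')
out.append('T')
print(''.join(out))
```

Execution trace: 'J' (try body) → 'Z' (outer except StopIteration) → 'T' (after the try/except). Output: JZT

Answer: JZT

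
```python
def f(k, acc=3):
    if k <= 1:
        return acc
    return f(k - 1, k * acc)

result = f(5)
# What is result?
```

Accumulator trace (n, acc): (5, 3) -> (4, 15) -> (3, 60) -> (2, 180) -> (1, 360) -> return 360

Answer: 360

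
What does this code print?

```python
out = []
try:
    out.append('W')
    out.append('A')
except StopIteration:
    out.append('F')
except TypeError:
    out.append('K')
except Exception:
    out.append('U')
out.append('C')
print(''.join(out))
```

Execution trace: 'W' (try body) → 'A' (try body, no exception) → 'C' (after the try/except). Output: WAC

Answer: WAC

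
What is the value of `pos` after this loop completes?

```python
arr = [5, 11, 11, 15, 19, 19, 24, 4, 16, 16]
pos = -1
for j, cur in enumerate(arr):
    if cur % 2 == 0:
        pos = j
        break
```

First even number index in [5, 11, 11, 15, 19, 19, 24, 4, 16, 16]
`pos` takes the values: -1 → 6

Answer: 6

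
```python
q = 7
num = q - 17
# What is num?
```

Trace:
`q = 7` → q = 7
`num = q - 17` → num = -10
So num = -10

Answer: -10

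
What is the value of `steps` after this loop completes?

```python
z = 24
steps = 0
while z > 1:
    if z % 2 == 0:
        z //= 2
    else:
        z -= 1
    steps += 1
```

Steps to reduce 24 to 1
`steps` takes the values: 0 → 1 → 2 → 3 → 4 → 5

Answer: 5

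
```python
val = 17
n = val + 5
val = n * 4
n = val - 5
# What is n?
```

Trace:
`val = 17` → val = 17
`n = val + 5` → n = 22
`val = n * 4` → val = 88
`n = val - 5` → n = 83
So n = 83

Answer: 83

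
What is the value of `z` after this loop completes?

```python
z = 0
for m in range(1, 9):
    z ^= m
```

XOR of 1 to 8
`z` takes the values: 0 → 1 → 3 → 0 → 4 → 1 → 7 → 0 → 8

Answer: 8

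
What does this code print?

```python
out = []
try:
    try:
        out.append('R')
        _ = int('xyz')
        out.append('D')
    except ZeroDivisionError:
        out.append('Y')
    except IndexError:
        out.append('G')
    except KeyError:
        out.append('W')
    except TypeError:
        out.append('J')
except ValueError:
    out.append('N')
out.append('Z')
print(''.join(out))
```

Execution trace: 'R' (try body) → 'N' (outer except ValueError) → 'Z' (after the try/except). Output: RNZ

Answer: RNZ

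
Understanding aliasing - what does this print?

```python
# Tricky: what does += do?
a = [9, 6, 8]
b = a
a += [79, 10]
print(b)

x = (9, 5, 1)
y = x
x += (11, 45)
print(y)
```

Key concept: += behavior differs for mutable vs immutable.
Step by step:
`a = [9, 6, 8]` → a = [9, 6, 8]
`b = a` → b = [9, 6, 8] (same object as a)
`a += [79, 10]` → a = [9, 6, 8, 79, 10] (same object as b); b = [9, 6, 8, 79, 10] (same object as a)
`print(b)` → prints [9, 6, 8, 79, 10]
`x = (9, 5, 1)` → x = (9, 5, 1)
`y = x` → y = (9, 5, 1)
`x += (11, 45)` → x = (9, 5, 1, 11, 45)
`print(y)` → prints (9, 5, 1)

Answer:
[9, 6, 8, 79, 10]
(9, 5, 1)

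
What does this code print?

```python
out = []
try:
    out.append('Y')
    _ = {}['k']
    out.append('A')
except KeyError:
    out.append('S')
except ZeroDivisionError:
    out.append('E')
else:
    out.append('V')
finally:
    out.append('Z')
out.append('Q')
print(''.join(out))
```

Execution trace: 'Y' (try body) → 'S' (except KeyError) → 'Z' (finally) → 'Q' (after the try/except). Output: YSZQ

Answer: YSZQ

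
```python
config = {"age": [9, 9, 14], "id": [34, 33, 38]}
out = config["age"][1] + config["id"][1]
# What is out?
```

Trace:
`config = {"age": [9, 9, 14], "id": [34, 33, 38]}` → config = {'age': [9, 9, 14], 'id': [34, 33, 38]}
`out = config["age"][1] + config["id"][1]` → out = 42
So out = 42

Answer: 42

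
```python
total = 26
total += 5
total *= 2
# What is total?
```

Trace:
`total = 26` → total = 26
`total += 5` → total = 31
`total *= 2` → total = 62
So total = 62

Answer: 62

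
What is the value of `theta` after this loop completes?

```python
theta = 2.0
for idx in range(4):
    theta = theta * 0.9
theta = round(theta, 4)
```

Exponential decay: 2.0 * 0.9^4
`theta` takes the values: 2.0 → 1.8 → 1.62 → 1.458 → 1.3122

Answer: 1.3122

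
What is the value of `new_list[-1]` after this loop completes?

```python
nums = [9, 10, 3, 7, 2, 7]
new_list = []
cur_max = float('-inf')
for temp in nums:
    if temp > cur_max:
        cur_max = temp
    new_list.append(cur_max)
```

Running max ends at 10
`new_list` takes the values: [] → [9] → [9, 10] → [9, 10, 10] → [9, 10, 10, 10] → [9, 10, 10, 10, 10] → [9, 10, 10, 10, 10, 10]
So `new_list[-1]` = 10

Answer: 10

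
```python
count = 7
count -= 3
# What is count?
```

Trace:
`count = 7` → count = 7
`count -= 3` → count = 4
So count = 4

Answer: 4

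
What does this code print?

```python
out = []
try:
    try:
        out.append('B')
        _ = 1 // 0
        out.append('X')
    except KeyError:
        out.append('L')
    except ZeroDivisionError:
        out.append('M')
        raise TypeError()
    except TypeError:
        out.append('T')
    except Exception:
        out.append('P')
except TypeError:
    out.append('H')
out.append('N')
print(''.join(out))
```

Execution trace: 'B' (inner try body) → 'M' (inner except ZeroDivisionError) → 'H' (outer except TypeError) → 'N' (after the try/except). Output: BMHN

Answer: BMHN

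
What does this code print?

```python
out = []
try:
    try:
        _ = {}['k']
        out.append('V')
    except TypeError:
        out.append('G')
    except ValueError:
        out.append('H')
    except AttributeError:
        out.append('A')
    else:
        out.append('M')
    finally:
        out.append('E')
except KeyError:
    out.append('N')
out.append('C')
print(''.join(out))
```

Execution trace: 'E' (finally) → 'N' (outer except KeyError) → 'C' (after the try/except). Output: ENC

Answer: ENC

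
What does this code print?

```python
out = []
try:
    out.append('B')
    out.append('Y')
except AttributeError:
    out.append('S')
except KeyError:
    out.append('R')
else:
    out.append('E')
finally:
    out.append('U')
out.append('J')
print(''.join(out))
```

Execution trace: 'B' (try body) → 'Y' (try body, no exception) → 'E' (else) → 'U' (finally) → 'J' (after the try/except). Output: BYEUJ

Answer: BYEUJ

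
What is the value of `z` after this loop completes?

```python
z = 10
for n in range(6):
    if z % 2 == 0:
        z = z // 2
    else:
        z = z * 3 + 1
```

Collatz-style transformation from 10
`z` takes the values: 10 → 5 → 16 → 8 → 4 → 2 → 1

Answer: 1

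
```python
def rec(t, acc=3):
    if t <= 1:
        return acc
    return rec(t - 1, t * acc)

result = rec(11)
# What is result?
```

Accumulator trace (n, acc): (11, 3) -> (10, 33) -> (9, 330) -> (8, 2970) -> (7, 23760) -> (6, 166320) -> (5, 997920) -> (4, 4989600) -> (3, 19958400) -> (2, 59875200) -> (1, 119750400) -> return 119750400

Answer: 119750400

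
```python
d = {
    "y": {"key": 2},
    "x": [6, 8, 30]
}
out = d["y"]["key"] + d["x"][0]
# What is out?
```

Trace:
`d = { ...` → d = {'y': {'key': 2}, 'x': [6, 8, 30]}
`out = d["y"]["key"] + d["x"][0]` → out = 8
So out = 8

Answer: 8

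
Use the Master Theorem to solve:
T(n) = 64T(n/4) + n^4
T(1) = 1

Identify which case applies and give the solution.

a=64, b=4, f(n)=n^4. log_4(64) = 3. Since c=4 > 3 and the regularity condition holds (64(n/4)^4 = (64/4^4)n^4 with 64/4^4 < 1), Case 3 applies: T(n) = Θ(f(n)) = O(n^4).

Answer: O(n^4) - Case 3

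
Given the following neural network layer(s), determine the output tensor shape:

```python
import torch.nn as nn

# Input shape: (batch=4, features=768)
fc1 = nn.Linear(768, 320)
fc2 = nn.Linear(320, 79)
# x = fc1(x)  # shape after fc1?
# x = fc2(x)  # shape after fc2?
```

Input: (4, 768) -> after fc1: (4, 320) -> Output: (4, 79)

Answer: (4, 79)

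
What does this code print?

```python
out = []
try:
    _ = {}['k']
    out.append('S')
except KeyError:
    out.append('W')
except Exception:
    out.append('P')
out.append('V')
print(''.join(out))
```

Execution trace: 'W' (except KeyError) → 'V' (after the try/except). Output: WV

Answer: WV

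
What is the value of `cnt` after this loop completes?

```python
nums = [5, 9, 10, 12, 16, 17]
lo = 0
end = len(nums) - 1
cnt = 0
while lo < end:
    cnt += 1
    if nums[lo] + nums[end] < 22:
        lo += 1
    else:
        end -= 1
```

Steps to find pair summing to 22
`cnt` takes the values: 0 → 1 → 2 → 3 → 4 → 5

Answer: 5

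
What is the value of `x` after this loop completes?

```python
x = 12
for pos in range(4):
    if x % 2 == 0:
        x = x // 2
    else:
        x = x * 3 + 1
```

Collatz-style transformation from 12
`x` takes the values: 12 → 6 → 3 → 10 → 5

Answer: 5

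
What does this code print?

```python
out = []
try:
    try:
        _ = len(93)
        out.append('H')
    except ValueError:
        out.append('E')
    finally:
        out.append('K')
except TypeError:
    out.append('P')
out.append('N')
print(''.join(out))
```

Execution trace: 'K' (finally) → 'P' (outer except TypeError) → 'N' (after the try/except). Output: KPN

Answer: KPN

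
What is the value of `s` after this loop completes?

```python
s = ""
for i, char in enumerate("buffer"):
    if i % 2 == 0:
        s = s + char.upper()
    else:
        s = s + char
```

Uppercase even positions in 'buffer'
`s` takes the values: "" → "B" → "Bu" → "BuF" → "BuFf" → "BuFfE" → "BuFfEr"

Answer: "BuFfEr"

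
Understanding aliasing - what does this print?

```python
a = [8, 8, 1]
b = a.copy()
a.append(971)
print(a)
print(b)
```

Key concept: list.copy() creates independent copy.
Step by step:
`a = [8, 8, 1]` → a = [8, 8, 1]
`b = a.copy()` → b = [8, 8, 1]
`a.append(971)` → a = [8, 8, 1, 971]
`print(a)` → prints [8, 8, 1, 971]
`print(b)` → prints [8, 8, 1]

Answer:
[8, 8, 1, 971]
[8, 8, 1]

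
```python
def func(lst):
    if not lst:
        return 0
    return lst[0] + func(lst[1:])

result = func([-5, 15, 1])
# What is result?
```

(-5) + 15 + 1 + 0 = 11

Answer: 11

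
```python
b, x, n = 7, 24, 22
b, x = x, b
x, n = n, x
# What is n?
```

Trace:
`b, x, n = 7, 24, 22` → b = 7; x = 24; n = 22
`b, x = x, b` → b = 24; x = 7
`x, n = n, x` → x = 22; n = 7
So n = 7

Answer: 7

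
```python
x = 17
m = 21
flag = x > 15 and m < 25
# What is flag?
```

Trace:
`x = 17` → x = 17
`m = 21` → m = 21
`flag = x > 15 and m < 25` → flag = True
So flag = True

Answer: True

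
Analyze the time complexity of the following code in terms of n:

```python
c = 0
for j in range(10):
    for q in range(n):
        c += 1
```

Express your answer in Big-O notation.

Each loop level contributes: 1 × n. Multiplying the contributions gives O(n).

Answer: O(n)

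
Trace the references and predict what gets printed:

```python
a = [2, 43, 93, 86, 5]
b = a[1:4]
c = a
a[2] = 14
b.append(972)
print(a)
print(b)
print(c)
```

Key concept: slice vs alias.
Step by step:
`a = [2, 43, 93, 86, 5]` → a = [2, 43, 93, 86, 5]
`b = a[1:4]` → b = [43, 93, 86]
`c = a` → c = [2, 43, 93, 86, 5] (same object as a)
`a[2] = 14` → a = [2, 43, 14, 86, 5] (same object as c); c = [2, 43, 14, 86, 5] (same object as a)
`b.append(972)` → b = [43, 93, 86, 972]
`print(a)` → prints [2, 43, 14, 86, 5]
`print(b)` → prints [43, 93, 86, 972]
`print(c)` → prints [2, 43, 14, 86, 5]

Answer:
[2, 43, 14, 86, 5]
[43, 93, 86, 972]
[2, 43, 14, 86, 5]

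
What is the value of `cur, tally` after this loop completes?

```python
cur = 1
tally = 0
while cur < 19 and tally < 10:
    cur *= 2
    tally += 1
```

Double until >= 19 or 10 iterations
`cur, tally` takes the values: (1, 0) → (2, 0) → (2, 1) → (4, 1) → (4, 2) → (8, 2) → (8, 3) → (16, 3) → (16, 4) → (32, 4) → (32, 5)

Answer: 32, 5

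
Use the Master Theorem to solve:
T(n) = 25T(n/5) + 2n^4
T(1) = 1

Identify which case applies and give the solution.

a=25, b=5, f(n)=2n^4. log_5(25) = 2. Since c=4 > 2 and the regularity condition holds (25(n/5)^4 = (25/5^4)n^4 with 25/5^4 < 1), Case 3 applies: T(n) = Θ(f(n)) = O(n^4).

Answer: O(n^4) - Case 3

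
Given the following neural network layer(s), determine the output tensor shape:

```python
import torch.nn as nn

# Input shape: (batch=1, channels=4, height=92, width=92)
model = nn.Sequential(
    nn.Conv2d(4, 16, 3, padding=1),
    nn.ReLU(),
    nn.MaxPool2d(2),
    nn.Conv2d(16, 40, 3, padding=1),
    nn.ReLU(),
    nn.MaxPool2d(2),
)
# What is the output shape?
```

Input: (1, 4, 92, 92) -> after first Conv2d: (1, 16, 92, 92) -> after first MaxPool2d: (1, 16, 46, 46) -> after second Conv2d: (1, 40, 46, 46) -> Output: (1, 40, 23, 23)

Answer: (1, 40, 23, 23)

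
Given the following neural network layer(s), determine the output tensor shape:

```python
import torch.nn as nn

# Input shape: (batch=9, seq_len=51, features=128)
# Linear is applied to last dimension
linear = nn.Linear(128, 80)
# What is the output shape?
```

Input: (9, 51, 128) -> Output: (9, 51, 80)

Answer: (9, 51, 80)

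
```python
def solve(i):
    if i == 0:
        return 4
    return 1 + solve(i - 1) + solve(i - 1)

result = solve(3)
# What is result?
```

solve(i) = 1 + 2·solve(i-1), solve(0)=4. Closed form: (4+1)·2^3 - 1 = 39.

Answer: 39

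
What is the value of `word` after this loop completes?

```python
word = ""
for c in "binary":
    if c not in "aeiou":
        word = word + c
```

Remove vowels from 'binary'
`word` takes the values: "" → "b" → "bn" → "bnr" → "bnry"

Answer: "bnry"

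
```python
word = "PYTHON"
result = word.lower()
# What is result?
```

Trace:
`word = "PYTHON"` → word = 'PYTHON'
`result = word.lower()` → result = 'python'
So result = 'python'

Answer: 'python'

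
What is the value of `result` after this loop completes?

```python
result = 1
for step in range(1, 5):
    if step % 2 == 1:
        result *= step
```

Product of odd numbers 1 to 4
`result` takes the values: 1 → 3

Answer: 3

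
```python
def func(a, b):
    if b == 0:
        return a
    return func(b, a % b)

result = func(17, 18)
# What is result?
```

func(17, 18) -> func(18, 17) -> func(17, 1) -> func(1, 0) -> 1

Answer: 1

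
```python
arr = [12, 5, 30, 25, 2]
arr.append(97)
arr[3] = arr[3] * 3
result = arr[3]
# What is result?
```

Trace:
`arr = [12, 5, 30, 25, 2]` → arr = [12, 5, 30, 25, 2]
`arr.append(97)` → arr = [12, 5, 30, 25, 2, 97]
`arr[3] = arr[3] * 3` → arr = [12, 5, 30, 75, 2, 97]
`result = arr[3]` → result = 75
So result = 75

Answer: 75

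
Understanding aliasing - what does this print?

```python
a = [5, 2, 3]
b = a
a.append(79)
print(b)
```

Key concept: basic list aliasing.
Step by step:
`a = [5, 2, 3]` → a = [5, 2, 3]
`b = a` → b = [5, 2, 3] (same object as a)
`a.append(79)` → a = [5, 2, 3, 79] (same object as b); b = [5, 2, 3, 79] (same object as a)
`print(b)` → prints [5, 2, 3, 79]

Answer: [5, 2, 3, 79]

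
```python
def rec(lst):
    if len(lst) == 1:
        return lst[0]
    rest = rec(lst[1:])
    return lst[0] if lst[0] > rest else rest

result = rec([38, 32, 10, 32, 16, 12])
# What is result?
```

Recursive max over [38, 32, 10, 32, 16, 12] = 38

Answer: 38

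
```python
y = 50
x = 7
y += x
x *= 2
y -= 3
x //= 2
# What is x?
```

Trace:
`y = 50` → y = 50
`x = 7` → x = 7
`y += x` → y = 57
`x *= 2` → x = 14
`y -= 3` → y = 54
`x //= 2` → x = 7
So x = 7

Answer: 7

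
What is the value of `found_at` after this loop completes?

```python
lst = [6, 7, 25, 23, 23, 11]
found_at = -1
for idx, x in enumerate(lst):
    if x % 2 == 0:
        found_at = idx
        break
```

First even number index in [6, 7, 25, 23, 23, 11]
`found_at` takes the values: -1 → 0

Answer: 0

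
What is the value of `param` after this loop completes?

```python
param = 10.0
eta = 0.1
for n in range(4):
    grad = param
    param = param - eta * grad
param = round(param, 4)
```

Gradient descent: w = 10.0 * (1 - 0.1)^4
`param` takes the values: 10.0 → 9.0 → 8.1 → 7.29 → 6.561

Answer: 6.561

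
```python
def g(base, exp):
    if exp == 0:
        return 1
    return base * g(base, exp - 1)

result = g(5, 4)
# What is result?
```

g(5, 4) = 5 * 5 * 5 * 5 = 625

Answer: 625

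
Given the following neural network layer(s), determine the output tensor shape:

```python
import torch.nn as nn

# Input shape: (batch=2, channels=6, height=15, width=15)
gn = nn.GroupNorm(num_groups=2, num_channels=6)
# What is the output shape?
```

Input: (2, 6, 15, 15) -> Output: (2, 6, 15, 15)

Answer: (2, 6, 15, 15)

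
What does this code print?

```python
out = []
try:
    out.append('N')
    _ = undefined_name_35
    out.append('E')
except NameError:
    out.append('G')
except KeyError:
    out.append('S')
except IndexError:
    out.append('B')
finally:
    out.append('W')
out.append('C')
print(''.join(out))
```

Execution trace: 'N' (try body) → 'G' (except NameError) → 'W' (finally) → 'C' (after the try/except). Output: NGWC

Answer: NGWC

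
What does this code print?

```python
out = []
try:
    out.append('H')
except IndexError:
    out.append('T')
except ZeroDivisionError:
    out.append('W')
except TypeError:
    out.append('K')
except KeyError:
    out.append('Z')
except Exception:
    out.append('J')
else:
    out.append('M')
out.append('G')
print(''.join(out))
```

Execution trace: 'H' (try body, no exception) → 'M' (else) → 'G' (after the try/except). Output: HMG

Answer: HMG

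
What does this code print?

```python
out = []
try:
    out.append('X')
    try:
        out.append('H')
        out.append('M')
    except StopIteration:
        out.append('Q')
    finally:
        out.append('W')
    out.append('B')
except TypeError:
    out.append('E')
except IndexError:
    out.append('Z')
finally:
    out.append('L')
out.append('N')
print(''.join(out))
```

Execution trace: 'X' (try body) → 'H' (inner try body) → 'M' (inner try body, no exception) → 'W' (inner finally) → 'B' (try body, no exception) → 'L' (finally) → 'N' (after the try/except). Output: XHMWBLN

Answer: XHMWBLN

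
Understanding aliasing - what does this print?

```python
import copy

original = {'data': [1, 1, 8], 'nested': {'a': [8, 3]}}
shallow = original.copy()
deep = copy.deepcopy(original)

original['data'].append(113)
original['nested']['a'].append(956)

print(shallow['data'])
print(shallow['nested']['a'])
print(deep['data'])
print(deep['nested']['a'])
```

Key concept: comparing shallow vs deep copy.
Step by step:
`original = {'data': [1, 1, 8], 'nested': {'a': [8, 3]}}` → original = {'data': [1, 1, 8], 'nested': {'a': [8, 3]}}
`shallow = original.copy()` → shallow = {'data': [1, 1, 8], 'nested': {'a': [8, 3]}}
`deep = copy.deepcopy(original)` → deep = {'data': [1, 1, 8], 'nested': {'a': [8, 3]}}
`original['data'].append(113)` → original = {'data': [1, 1, 8, 113], 'nested': {'a': [8, 3]}}; shallow = {'data': [1, 1, 8, 113], 'nested': {'a': [8, 3]}}
`original['nested']['a'].append(956)` → original = {'data': [1, 1, 8, 113], 'nested': {'a': [8, 3, 956]}}; shallow = {'data': [1, 1, 8, 113], 'nested': {'a': [8, 3, 956]}}
`print(shallow['data'])` → prints [1, 1, 8, 113]
`print(shallow['nested']['a'])` → prints [8, 3, 956]
`print(deep['data'])` → prints [1, 1, 8]
`print(deep['nested']['a'])` → prints [8, 3]

Answer:
[1, 1, 8, 113]
[8, 3, 956]
[1, 1, 8]
[8, 3]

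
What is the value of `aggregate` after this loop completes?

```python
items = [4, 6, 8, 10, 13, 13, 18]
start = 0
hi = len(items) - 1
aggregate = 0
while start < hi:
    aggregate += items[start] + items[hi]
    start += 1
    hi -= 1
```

Sum of pairs from ends
`aggregate` takes the values: 0 → 22 → 41 → 62

Answer: 62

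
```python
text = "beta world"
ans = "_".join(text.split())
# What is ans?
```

Trace:
`text = "beta world"` → text = 'beta world'
`ans = "_".join(text.split())` → ans = 'beta_world'
So ans = 'beta_world'

Answer: 'beta_world'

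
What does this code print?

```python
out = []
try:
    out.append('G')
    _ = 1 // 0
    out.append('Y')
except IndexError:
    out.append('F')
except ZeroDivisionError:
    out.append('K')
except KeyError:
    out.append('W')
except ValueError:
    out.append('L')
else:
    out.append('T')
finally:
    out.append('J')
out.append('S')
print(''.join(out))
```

Execution trace: 'G' (try body) → 'K' (except ZeroDivisionError) → 'J' (finally) → 'S' (after the try/except). Output: GKJS

Answer: GKJS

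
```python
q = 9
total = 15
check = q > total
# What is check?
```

Trace:
`q = 9` → q = 9
`total = 15` → total = 15
`check = q > total` → check = False
So check = False

Answer: False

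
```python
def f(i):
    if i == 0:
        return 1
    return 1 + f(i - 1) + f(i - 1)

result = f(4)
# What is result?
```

f(i) = 1 + 2·f(i-1), f(0)=1. Closed form: (1+1)·2^4 - 1 = 31.

Answer: 31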